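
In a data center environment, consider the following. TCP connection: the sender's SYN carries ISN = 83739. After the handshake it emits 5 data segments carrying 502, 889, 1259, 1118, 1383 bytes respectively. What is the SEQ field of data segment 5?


The SYN occupies sequence number ISN = 83739, so the first data byte is ISN + 1 = 83740.
SEQ of data segment i = (ISN + 1) + sum of payload sizes of segments 1..i-1.
Segment 1: SEQ = 83740, payload = 502 bytes
Segment 2: SEQ = 84242, payload = 889 bytes
Segment 3: SEQ = 85131, payload = 1259 bytes
Segment 4: SEQ = 86390, payload = 1118 bytes
Segment 5: SEQ = 87508, payload = 1383 bytes
SEQ of segment 5 = 83740 + 502 + 889 + 1259 + 1118 = 87508

87508


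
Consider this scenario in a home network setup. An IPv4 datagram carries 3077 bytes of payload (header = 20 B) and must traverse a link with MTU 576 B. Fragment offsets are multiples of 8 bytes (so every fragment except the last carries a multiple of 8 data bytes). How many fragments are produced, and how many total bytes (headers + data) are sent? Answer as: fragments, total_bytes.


Max data per non-final fragment = floor((MTU - header)/8)*8 = floor((576 - 20)/8)*8 = floor(556/8)*8 = 552 B
Final fragment needs no 8-byte alignment: it can carry up to MTU - header = 556 B
Non-final fragments needed = ceil((payload - 556) / 552) = ceil(2521/552) = ceil(4.5670) = 5
Number of fragments = 5 + 1 = 6
Fragment sizes (data): 5 * 552 B + 317 B (last, 317 <= 556 OK)
Total bytes sent = payload + n_frags * header = 3077 + 6*20 = 3077 + 120 = 3197 B

6, 3197


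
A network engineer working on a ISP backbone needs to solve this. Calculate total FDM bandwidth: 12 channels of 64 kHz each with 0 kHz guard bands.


Given: 12 channels, 64 kHz each, guard = 0 kHz
Channel bandwidth = 12 * 64 = 768 kHz
Guard bands = 11 gaps * 0 kHz = 0 kHz
Total = 768 + 0 = 768 kHz

768


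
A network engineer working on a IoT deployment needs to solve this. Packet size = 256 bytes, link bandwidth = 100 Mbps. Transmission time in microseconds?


Given: packet = 256 bytes, bandwidth = 100 Mbps
Packet in bits = 256 * 8 = 2048 bits
Bandwidth = 100 * 10^6 = 100000000 bps
Time = 2048 / 100000000 seconds
Time in us = 2048 * 10^6 / 100000000 = 20.48

20.48


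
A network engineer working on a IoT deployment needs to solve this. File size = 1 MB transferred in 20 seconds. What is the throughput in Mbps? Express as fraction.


Given: file = 1 MB, time = 20 s
File in Mb = 1 * 8 = 8 Mb
Throughput = 8 / 20 Mbps
Throughput = 2/5 Mbps

2/5


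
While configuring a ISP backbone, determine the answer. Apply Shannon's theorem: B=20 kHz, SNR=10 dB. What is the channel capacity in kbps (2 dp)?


Given: B = 20 kHz, SNR = 10 dB
SNR linear = 10^(10/10) = 10
1 + SNR = 11
log2(11) = 3.4594316186
C = 20 * 1000 * 3.4594316186 = 69188.6324 bps
C = 69.188632 kbps -> 69.19 kbps (2 dp)

69.19


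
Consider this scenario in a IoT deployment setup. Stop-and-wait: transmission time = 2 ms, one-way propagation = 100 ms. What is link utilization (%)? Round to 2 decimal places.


Given: Ttrans = 2 ms, Tprop = 100 ms
RTT = 2 * Tprop = 2 * 100 = 200 ms
U = Ttrans / (Ttrans + RTT)
U = 2 / (2 + 200)
U = 2 / 202 = 0.009901
U% = 0.99%

0.99


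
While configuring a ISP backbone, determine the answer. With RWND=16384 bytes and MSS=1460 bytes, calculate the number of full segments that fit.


Given: RWND = 16384 bytes, MSS = 1460 bytes
Full segments = floor(RWND / MSS)
Full segments = floor(16384 / 1460)
Full segments = floor(11.2219) = 11

11


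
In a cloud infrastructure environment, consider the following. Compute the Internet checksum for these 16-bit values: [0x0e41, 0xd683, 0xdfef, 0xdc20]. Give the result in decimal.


Given words: [0x0e41, 0xd683, 0xdfef, 0xdc20]
Step 1: Sum all words
Raw sum = 3649 + 54915 + 57327 + 56352 = 172243
Step 2: Fold carry: (41171 + 2) = 41173
One's complement = ~41173 & 0xFFFF = 24362

24362


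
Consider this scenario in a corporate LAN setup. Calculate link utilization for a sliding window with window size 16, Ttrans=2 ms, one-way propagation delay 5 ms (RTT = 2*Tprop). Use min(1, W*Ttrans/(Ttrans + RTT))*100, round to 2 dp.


Given: W = 16, Ttrans = 2 ms, RTT = 10 ms (= 2 * Tprop, Tprop = 5 ms)
Cycle time = Ttrans + RTT = 2 + 10 = 12 ms (first packet sent until its ACK returns)
W * Ttrans = 16 * 2 = 32 ms of sending per cycle
W * Ttrans / (Ttrans + RTT) = 32 / 12 = 2.666667
U = min(1, 2.666667) = 1.000000
U% = 100.00%

100.00


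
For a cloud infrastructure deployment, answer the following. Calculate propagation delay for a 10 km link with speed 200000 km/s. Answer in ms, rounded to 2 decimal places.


Given: distance = 10 km, speed = 200000 km/s
Delay = distance / speed = 10 / 200000 seconds
Delay in ms = 10 * 1000 / 200000
Delay = 0.0500 ms
Rounded to 2 dp = 0.05 ms

0.05


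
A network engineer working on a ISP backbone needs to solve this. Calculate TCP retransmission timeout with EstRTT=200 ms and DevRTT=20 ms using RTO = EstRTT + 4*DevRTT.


Given: EstRTT = 200 ms, DevRTT = 20 ms
Timeout = EstRTT + 4 * DevRTT
4 * DevRTT = 4 * 20 = 80
Timeout = 200 + 80 = 280 ms

280


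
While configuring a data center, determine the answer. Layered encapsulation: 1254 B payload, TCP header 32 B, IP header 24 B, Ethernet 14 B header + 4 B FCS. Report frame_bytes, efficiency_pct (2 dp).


TCP segment = 1254 + 32 = 1286 B
IP packet = 1286 + 24 = 1310 B
Ethernet frame = 1310 + 14 + 4 = 1328 B
Efficiency = app / frame = 1254 / 1328 = 0.944277 = 94.4277% -> 94.43% (2 dp)

1328, 94.43


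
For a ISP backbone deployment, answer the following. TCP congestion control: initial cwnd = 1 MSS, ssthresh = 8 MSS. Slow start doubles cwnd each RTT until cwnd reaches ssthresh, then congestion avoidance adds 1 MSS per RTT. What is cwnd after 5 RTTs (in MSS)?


RTT 0: cwnd = 1 MSS (initial)
RTT 1: cwnd = 2 MSS (slow start, doubled)
RTT 2: cwnd = 4 MSS (slow start, doubled)
RTT 3: cwnd = 8 MSS (slow start, doubled)
RTT 4: cwnd = 9 MSS (congestion avoidance, +1)
RTT 5: cwnd = 10 MSS (congestion avoidance, +1)

10


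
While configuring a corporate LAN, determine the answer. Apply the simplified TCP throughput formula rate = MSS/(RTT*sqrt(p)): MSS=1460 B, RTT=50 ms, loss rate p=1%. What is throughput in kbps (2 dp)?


Given: MSS = 1460 bytes, RTT = 50 ms, loss = 1%
RTT in seconds = 50 / 1000 = 0.05
Loss rate = 1% = 0.01
sqrt(loss) = sqrt(0.01) = 0.1
Throughput (bytes/s) = 1460 / (0.05 * 0.1) = 292000.0000
Throughput (kbps) = 292000.0000 * 8 / 1000 = 2336.000000 -> 2336.00 kbps (2 dp)

2336.00


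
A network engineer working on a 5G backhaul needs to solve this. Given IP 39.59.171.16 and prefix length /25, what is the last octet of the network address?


Given: IP = 39.59.171.16, prefix = /25
Subnet mask = 255.255.255.128
Last octet of IP: 16
Last octet of mask: 128
Network last octet = 16 AND 128 = 0

0


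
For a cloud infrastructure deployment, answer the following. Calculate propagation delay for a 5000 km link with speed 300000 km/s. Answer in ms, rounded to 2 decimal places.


Given: distance = 5000 km, speed = 300000 km/s
Delay = distance / speed = 5000 / 300000 seconds
Delay in ms = 5000 * 1000 / 300000
Delay = 16.6667 ms
Rounded to 2 dp = 16.67 ms

16.67


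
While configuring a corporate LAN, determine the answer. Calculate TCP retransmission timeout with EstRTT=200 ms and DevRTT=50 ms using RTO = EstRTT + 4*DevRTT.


Given: EstRTT = 200 ms, DevRTT = 50 ms
Timeout = EstRTT + 4 * DevRTT
4 * DevRTT = 4 * 50 = 200
Timeout = 200 + 200 = 400 ms

400


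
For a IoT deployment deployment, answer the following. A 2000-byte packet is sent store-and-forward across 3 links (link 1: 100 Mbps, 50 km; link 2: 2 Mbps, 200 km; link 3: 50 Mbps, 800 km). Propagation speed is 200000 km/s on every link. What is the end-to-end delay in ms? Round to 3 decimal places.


Packet = 2000 bytes = 16000 bits. Store-and-forward: sum (t_trans + t_prop) per link.
Link 1: t_trans = 16000/(100*10^6) s = 0.1600 ms; t_prop = 50/200000 s = 0.2500 ms; subtotal = 0.4100 ms
Link 2: t_trans = 16000/(2*10^6) s = 8.0000 ms; t_prop = 200/200000 s = 1.0000 ms; subtotal = 9.0000 ms
Link 3: t_trans = 16000/(50*10^6) s = 0.3200 ms; t_prop = 800/200000 s = 4.0000 ms; subtotal = 4.3200 ms
End-to-end = 0.4100 + 9.0000 + 4.3200 = 13.7300 ms -> 13.730 ms (3 dp)

13.730


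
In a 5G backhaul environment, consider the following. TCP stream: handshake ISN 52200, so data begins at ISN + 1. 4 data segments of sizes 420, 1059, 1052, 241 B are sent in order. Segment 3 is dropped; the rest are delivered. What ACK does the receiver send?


SYN uses sequence number 52200; first data byte = ISN + 1 = 52201.
Segment 1: SEQ = 52201, len = 420 B, covers [52201, 52620]
Segment 2: SEQ = 52621, len = 1059 B, covers [52621, 53679]
Segment 3: SEQ = 53680, len = 1052 B, covers [53680, 54731] [LOST]
Segment 4: SEQ = 54732, len = 241 B, covers [54732, 54972]
In-order data received: bytes [52201, 53679] (segments 1..2).
Segment 3 missing -> gap begins at byte 53680; later segments buffered out of order.
Cumulative ACK = next expected in-order byte = 52201 + 420 + 1059 = 53680

53680


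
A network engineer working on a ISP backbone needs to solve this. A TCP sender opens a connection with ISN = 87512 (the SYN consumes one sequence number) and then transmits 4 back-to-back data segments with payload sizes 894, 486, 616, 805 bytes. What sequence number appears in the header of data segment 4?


The SYN occupies sequence number ISN = 87512, so the first data byte is ISN + 1 = 87513.
SEQ of data segment i = (ISN + 1) + sum of payload sizes of segments 1..i-1.
Segment 1: SEQ = 87513, payload = 894 bytes
Segment 2: SEQ = 88407, payload = 486 bytes
Segment 3: SEQ = 88893, payload = 616 bytes
Segment 4: SEQ = 89509, payload = 805 bytes
SEQ of segment 4 = 87513 + 894 + 486 + 616 = 89509

89509


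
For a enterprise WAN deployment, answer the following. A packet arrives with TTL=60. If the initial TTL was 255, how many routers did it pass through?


Given: initial TTL = 255, received TTL = 60
Hops = initial TTL - received TTL
Hops = 255 - 60 = 195

195


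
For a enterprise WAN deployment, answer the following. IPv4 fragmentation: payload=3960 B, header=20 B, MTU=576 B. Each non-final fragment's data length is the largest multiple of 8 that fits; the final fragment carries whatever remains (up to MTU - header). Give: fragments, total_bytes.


Max data per non-final fragment = floor((MTU - header)/8)*8 = floor((576 - 20)/8)*8 = floor(556/8)*8 = 552 B
Final fragment needs no 8-byte alignment: it can carry up to MTU - header = 556 B
Non-final fragments needed = ceil((payload - 556) / 552) = ceil(3404/552) = ceil(6.1667) = 7
Number of fragments = 7 + 1 = 8
Fragment sizes (data): 7 * 552 B + 96 B (last, 96 <= 556 OK)
Total bytes sent = payload + n_frags * header = 3960 + 8*20 = 3960 + 160 = 4120 B

8, 4120


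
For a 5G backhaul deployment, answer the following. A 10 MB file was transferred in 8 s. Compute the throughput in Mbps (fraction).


Given: file = 10 MB, time = 8 s
File in Mb = 10 * 8 = 80 Mb
Throughput = 80 / 8 Mbps
Throughput = 10 Mbps

10


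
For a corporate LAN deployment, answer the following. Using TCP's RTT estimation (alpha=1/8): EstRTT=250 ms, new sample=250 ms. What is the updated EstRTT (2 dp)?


Given: EstRTT = 250 ms, SampleRTT = 250 ms, alpha = 1/8
New EstRTT = (1 - alpha) * EstRTT + alpha * SampleRTT
(7/8) * 250 = 218.75
(1/8) * 250 = 31.25
New EstRTT = 218.75 + 31.25 = 250 ms -> 250.00 ms (2 dp)

250.00


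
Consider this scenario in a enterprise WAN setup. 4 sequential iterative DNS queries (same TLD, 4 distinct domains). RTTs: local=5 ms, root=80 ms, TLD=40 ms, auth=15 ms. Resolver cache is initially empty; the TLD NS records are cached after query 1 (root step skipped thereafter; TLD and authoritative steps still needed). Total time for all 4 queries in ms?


Lookup 1 (cold cache): local + root + TLD + auth = 5 + 80 + 40 + 15 = 140 ms
Lookups 2..4 (TLD NS cached -> skip root; new domain -> still ask TLD and auth): local + TLD + auth = 5 + 40 + 15 = 60 ms each
Remaining 3 lookups: 3 * 60 = 180 ms
Total = 140 + 180 = 320 ms

320


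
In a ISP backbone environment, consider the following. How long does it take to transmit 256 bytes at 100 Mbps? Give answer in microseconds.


Given: packet = 256 bytes, bandwidth = 100 Mbps
Packet in bits = 256 * 8 = 2048 bits
Bandwidth = 100 * 10^6 = 100000000 bps
Time = 2048 / 100000000 seconds
Time in us = 2048 * 10^6 / 100000000 = 20.48

20.48


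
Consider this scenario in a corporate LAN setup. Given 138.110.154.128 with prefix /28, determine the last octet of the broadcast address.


Given: IP = 138.110.154.128, prefix = /28
Host bits = 32 - 28 = 4
Network last octet = 128 AND mask = 128
Host part size = 2^4 - 1 = 15
Broadcast last octet = 128 OR 15 = 143

143


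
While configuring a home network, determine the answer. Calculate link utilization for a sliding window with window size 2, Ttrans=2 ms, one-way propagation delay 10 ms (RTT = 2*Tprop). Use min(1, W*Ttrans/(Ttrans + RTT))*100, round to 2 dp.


Given: W = 2, Ttrans = 2 ms, RTT = 20 ms (= 2 * Tprop, Tprop = 10 ms)
Cycle time = Ttrans + RTT = 2 + 20 = 22 ms (first packet sent until its ACK returns)
W * Ttrans = 2 * 2 = 4 ms of sending per cycle
W * Ttrans / (Ttrans + RTT) = 4 / 22 = 0.181818
U = min(1, 0.181818) = 0.181818
U% = 18.18%

18.18


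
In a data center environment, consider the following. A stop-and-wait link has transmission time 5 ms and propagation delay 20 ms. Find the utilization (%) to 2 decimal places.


Given: Ttrans = 5 ms, Tprop = 20 ms
RTT = 2 * Tprop = 2 * 20 = 40 ms
U = Ttrans / (Ttrans + RTT)
U = 5 / (5 + 40)
U = 5 / 45 = 0.111111
U% = 11.11%

11.11


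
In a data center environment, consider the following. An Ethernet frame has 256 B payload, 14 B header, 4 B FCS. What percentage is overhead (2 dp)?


Given: payload = 256 B, header = 14 B, trailer = 4 B
Overhead bytes = header + trailer = 14 + 4 = 18
Total frame = payload + overhead = 256 + 18 = 274
Overhead % = 18 / 274 * 100 = 6.5693% -> 6.57% (2 dp)

6.57


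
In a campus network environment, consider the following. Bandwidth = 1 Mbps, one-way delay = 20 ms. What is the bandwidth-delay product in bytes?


Given: bandwidth = 1 Mbps, delay = 20 ms
BDP in bits = 1 * 10^6 * 20 / 1000
BDP in bits = 20000
BDP in bytes = 20000 / 8 = 2500

2500


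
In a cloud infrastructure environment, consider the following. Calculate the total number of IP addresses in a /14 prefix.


Given: CIDR prefix /14
Host bits = 32 - 14 = 18
Total addresses = 2^18 = 262144

262144


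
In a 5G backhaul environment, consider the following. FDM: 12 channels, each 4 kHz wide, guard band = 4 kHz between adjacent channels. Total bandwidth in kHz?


Given: 12 channels, 4 kHz each, guard = 4 kHz
Channel bandwidth = 12 * 4 = 48 kHz
Guard bands = 11 gaps * 4 kHz = 44 kHz
Total = 48 + 44 = 92 kHz

92


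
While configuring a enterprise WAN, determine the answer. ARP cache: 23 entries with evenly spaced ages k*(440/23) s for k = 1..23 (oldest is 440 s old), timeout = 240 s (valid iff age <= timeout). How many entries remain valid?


Ages are k * 440/23 s for k = 1..23 (spacing = 19.1304 s).
Entry k is valid iff k * 440/23 <= 240 iff k <= 23 * 240 / 440 = 12.5455
n_valid = floor(12.5455) = 12
(n_stale = 23 - 12 = 11)

12


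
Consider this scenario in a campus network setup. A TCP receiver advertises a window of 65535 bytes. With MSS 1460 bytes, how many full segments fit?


Given: RWND = 65535 bytes, MSS = 1460 bytes
Full segments = floor(RWND / MSS)
Full segments = floor(65535 / 1460)
Full segments = floor(44.887) = 44

44


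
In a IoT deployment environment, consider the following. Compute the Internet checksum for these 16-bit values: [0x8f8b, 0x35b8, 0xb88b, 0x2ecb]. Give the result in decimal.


Given words: [0x8f8b, 0x35b8, 0xb88b, 0x2ecb]
Step 1: Sum all words
Raw sum = 36747 + 13752 + 47243 + 11979 = 109721
Step 2: Fold carry: (44185 + 1) = 44186
One's complement = ~44186 & 0xFFFF = 21349

21349


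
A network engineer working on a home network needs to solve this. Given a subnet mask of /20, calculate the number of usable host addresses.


Given: subnet mask /20
Host bits = 32 - 20 = 12
Total addresses = 2^12 = 4096
Usable hosts = 4096 - 2 (network + broadcast) = 4094

4094


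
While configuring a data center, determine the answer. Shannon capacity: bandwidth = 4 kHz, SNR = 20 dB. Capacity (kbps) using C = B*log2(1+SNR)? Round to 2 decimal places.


Given: B = 4 kHz, SNR = 20 dB
SNR linear = 10^(20/10) = 100
1 + SNR = 101
log2(101) = 6.6582114828
C = 4 * 1000 * 6.6582114828 = 26632.8459 bps
C = 26.632846 kbps -> 26.63 kbps (2 dp)

26.63


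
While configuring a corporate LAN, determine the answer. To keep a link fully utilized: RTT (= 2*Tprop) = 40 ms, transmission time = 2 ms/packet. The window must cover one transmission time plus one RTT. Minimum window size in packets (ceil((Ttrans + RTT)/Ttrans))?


Given: Ttrans = 2 ms, RTT = 40 ms (= 2 * Tprop, Tprop = 20 ms)
Time until first ACK returns = Ttrans + RTT = 2 + 40 = 42 ms
Need W * Ttrans >= Ttrans + RTT  ->  W >= (Ttrans + RTT) / Ttrans
(Ttrans + RTT) / Ttrans = 42 / 2 = 21
W_min = ceil(21) = 21

21


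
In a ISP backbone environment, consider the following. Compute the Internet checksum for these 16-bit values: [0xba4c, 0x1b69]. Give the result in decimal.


Given words: [0xba4c, 0x1b69]
Step 1: Sum all words
Raw sum = 47692 + 7017 = 54709
One's complement = ~54709 & 0xFFFF = 10826

10826


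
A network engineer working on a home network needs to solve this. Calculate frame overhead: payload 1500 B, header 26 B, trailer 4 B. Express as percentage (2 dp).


Given: payload = 1500 B, header = 26 B, trailer = 4 B
Overhead bytes = header + trailer = 26 + 4 = 30
Total frame = payload + overhead = 1500 + 30 = 1530
Overhead % = 30 / 1530 * 100 = 1.9608% -> 1.96% (2 dp)

1.96


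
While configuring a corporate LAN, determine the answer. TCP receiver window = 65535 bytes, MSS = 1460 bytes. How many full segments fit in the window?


Given: RWND = 65535 bytes, MSS = 1460 bytes
Full segments = floor(RWND / MSS)
Full segments = floor(65535 / 1460)
Full segments = floor(44.887) = 44

44


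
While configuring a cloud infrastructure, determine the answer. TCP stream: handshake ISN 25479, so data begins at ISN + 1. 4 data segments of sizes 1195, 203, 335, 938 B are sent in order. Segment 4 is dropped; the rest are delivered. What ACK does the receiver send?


SYN uses sequence number 25479; first data byte = ISN + 1 = 25480.
Segment 1: SEQ = 25480, len = 1195 B, covers [25480, 26674]
Segment 2: SEQ = 26675, len = 203 B, covers [26675, 26877]
Segment 3: SEQ = 26878, len = 335 B, covers [26878, 27212]
Segment 4: SEQ = 27213, len = 938 B, covers [27213, 28150] [LOST]
In-order data received: bytes [25480, 27212] (segments 1..3).
Segment 4 missing -> gap begins at byte 27213.
Cumulative ACK = next expected in-order byte = 25480 + 1195 + 203 + 335 = 27213

27213


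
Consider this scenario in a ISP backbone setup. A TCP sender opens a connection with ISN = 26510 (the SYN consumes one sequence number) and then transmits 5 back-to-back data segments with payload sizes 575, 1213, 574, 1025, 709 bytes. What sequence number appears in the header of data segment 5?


The SYN occupies sequence number ISN = 26510, so the first data byte is ISN + 1 = 26511.
SEQ of data segment i = (ISN + 1) + sum of payload sizes of segments 1..i-1.
Segment 1: SEQ = 26511, payload = 575 bytes
Segment 2: SEQ = 27086, payload = 1213 bytes
Segment 3: SEQ = 28299, payload = 574 bytes
Segment 4: SEQ = 28873, payload = 1025 bytes
Segment 5: SEQ = 29898, payload = 709 bytes
SEQ of segment 5 = 26511 + 575 + 1213 + 574 + 1025 = 29898

29898


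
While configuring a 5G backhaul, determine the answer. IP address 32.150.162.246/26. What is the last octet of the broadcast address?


Given: IP = 32.150.162.246, prefix = /26
Host bits = 32 - 26 = 6
Network last octet = 246 AND mask = 192
Host part size = 2^6 - 1 = 63
Broadcast last octet = 192 OR 63 = 255

255


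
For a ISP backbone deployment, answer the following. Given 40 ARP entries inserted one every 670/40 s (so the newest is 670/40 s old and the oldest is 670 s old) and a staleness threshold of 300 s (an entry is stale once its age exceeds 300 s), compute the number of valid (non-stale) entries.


Ages are k * 670/40 s for k = 1..40 (spacing = 16.7500 s).
Entry k is valid iff k * 670/40 <= 300 iff k <= 40 * 300 / 670 = 17.9104
n_valid = floor(17.9104) = 17
(n_stale = 40 - 17 = 23)

17


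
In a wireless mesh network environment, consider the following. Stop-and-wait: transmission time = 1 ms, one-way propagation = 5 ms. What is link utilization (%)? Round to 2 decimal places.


Given: Ttrans = 1 ms, Tprop = 5 ms
RTT = 2 * Tprop = 2 * 5 = 10 ms
U = Ttrans / (Ttrans + RTT)
U = 1 / (1 + 10)
U = 1 / 11 = 0.090909
U% = 9.09%

9.09


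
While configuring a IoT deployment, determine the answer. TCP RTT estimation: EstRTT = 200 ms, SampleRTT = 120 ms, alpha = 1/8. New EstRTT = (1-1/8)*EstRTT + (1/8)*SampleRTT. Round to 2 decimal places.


Given: EstRTT = 200 ms, SampleRTT = 120 ms, alpha = 1/8
New EstRTT = (1 - alpha) * EstRTT + alpha * SampleRTT
(7/8) * 200 = 175
(1/8) * 120 = 15
New EstRTT = 175 + 15 = 190 ms -> 190.00 ms (2 dp)

190.00


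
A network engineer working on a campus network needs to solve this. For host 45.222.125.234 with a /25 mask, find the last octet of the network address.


Given: IP = 45.222.125.234, prefix = /25
Subnet mask = 255.255.255.128
Last octet of IP: 234
Last octet of mask: 128
Network last octet = 234 AND 128 = 128

128


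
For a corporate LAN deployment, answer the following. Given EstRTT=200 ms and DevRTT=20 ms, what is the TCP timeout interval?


Given: EstRTT = 200 ms, DevRTT = 20 ms
Timeout = EstRTT + 4 * DevRTT
4 * DevRTT = 4 * 20 = 80
Timeout = 200 + 80 = 280 ms

280


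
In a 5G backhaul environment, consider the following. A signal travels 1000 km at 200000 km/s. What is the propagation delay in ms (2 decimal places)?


Given: distance = 1000 km, speed = 200000 km/s
Delay = distance / speed = 1000 / 200000 seconds
Delay in ms = 1000 * 1000 / 200000
Delay = 5.0000 ms
Rounded to 2 dp = 5.00 ms

5.00


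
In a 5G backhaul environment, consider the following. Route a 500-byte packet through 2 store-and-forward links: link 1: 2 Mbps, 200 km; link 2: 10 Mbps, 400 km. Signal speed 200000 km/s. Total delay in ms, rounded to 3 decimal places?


Packet = 500 bytes = 4000 bits. Store-and-forward: sum (t_trans + t_prop) per link.
Link 1: t_trans = 4000/(2*10^6) s = 2.0000 ms; t_prop = 200/200000 s = 1.0000 ms; subtotal = 3.0000 ms
Link 2: t_trans = 4000/(10*10^6) s = 0.4000 ms; t_prop = 400/200000 s = 2.0000 ms; subtotal = 2.4000 ms
End-to-end = 3.0000 + 2.4000 = 5.4000 ms -> 5.400 ms (3 dp)

5.400


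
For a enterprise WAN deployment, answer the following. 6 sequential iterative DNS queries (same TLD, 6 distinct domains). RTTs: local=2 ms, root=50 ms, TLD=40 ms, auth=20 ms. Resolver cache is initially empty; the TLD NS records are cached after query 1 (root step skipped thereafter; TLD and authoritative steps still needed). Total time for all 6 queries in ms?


Lookup 1 (cold cache): local + root + TLD + auth = 2 + 50 + 40 + 20 = 112 ms
Lookups 2..6 (TLD NS cached -> skip root; new domain -> still ask TLD and auth): local + TLD + auth = 2 + 40 + 20 = 62 ms each
Remaining 5 lookups: 5 * 62 = 310 ms
Total = 112 + 310 = 422 ms

422


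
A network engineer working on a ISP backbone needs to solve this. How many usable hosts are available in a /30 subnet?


Given: subnet mask /30
Host bits = 32 - 30 = 2
Total addresses = 2^2 = 4
Usable hosts = 4 - 2 (network + broadcast) = 2

2


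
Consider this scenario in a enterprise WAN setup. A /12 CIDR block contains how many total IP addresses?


Given: CIDR prefix /12
Host bits = 32 - 12 = 20
Total addresses = 2^20 = 1048576

1048576


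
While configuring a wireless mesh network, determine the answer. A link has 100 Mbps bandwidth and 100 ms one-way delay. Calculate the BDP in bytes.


Given: bandwidth = 100 Mbps, delay = 100 ms
BDP in bits = 100 * 10^6 * 100 / 1000
BDP in bits = 10000000
BDP in bytes = 10000000 / 8 = 1250000

1250000


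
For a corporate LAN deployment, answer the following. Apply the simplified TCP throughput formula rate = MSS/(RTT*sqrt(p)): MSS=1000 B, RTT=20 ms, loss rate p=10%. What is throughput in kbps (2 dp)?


Given: MSS = 1000 bytes, RTT = 20 ms, loss = 10%
RTT in seconds = 20 / 1000 = 0.02
Loss rate = 10% = 0.1
sqrt(loss) = sqrt(0.1) = 0.316227766017
Throughput (bytes/s) = 1000 / (0.02 * 0.316227766017) = 158113.8830
Throughput (kbps) = 158113.8830 * 8 / 1000 = 1264.911064 -> 1264.91 kbps (2 dp)

1264.91


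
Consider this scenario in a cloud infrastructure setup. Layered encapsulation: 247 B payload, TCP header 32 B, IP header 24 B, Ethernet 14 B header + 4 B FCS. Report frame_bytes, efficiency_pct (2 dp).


TCP segment = 247 + 32 = 279 B
IP packet = 279 + 24 = 303 B
Ethernet frame = 303 + 14 + 4 = 321 B
Efficiency = app / frame = 247 / 321 = 0.769470 = 76.9470% -> 76.95% (2 dp)

321, 76.95


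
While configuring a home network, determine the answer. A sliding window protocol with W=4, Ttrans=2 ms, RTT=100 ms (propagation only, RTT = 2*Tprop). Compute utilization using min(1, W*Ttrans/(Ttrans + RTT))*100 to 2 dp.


Given: W = 4, Ttrans = 2 ms, RTT = 100 ms (= 2 * Tprop, Tprop = 50 ms)
Cycle time = Ttrans + RTT = 2 + 100 = 102 ms (first packet sent until its ACK returns)
W * Ttrans = 4 * 2 = 8 ms of sending per cycle
W * Ttrans / (Ttrans + RTT) = 8 / 102 = 0.078431
U = min(1, 0.078431) = 0.078431
U% = 7.84%

7.84


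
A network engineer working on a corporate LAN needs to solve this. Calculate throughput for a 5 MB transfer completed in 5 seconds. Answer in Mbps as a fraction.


Given: file = 5 MB, time = 5 s
File in Mb = 5 * 8 = 40 Mb
Throughput = 40 / 5 Mbps
Throughput = 8 Mbps

8


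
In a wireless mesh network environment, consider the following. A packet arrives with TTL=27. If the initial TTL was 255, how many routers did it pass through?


Given: initial TTL = 255, received TTL = 27
Hops = initial TTL - received TTL
Hops = 255 - 27 = 228

228


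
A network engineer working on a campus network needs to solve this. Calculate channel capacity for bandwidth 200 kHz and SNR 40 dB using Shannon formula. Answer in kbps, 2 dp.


Given: B = 200 kHz, SNR = 40 dB
SNR linear = 10^(40/10) = 10000
1 + SNR = 10001
log2(10001) = 13.2878566418
C = 200 * 1000 * 13.2878566418 = 2657571.3284 bps
C = 2657.571328 kbps -> 2657.57 kbps (2 dp)

2657.57


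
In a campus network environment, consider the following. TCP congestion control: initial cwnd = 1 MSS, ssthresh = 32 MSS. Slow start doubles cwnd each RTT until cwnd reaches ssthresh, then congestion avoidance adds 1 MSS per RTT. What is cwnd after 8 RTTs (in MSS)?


RTT 0: cwnd = 1 MSS (initial)
RTT 1: cwnd = 2 MSS (slow start, doubled)
RTT 2: cwnd = 4 MSS (slow start, doubled)
RTT 3: cwnd = 8 MSS (slow start, doubled)
RTT 4: cwnd = 16 MSS (slow start, doubled)
RTT 5: cwnd = 32 MSS (slow start, doubled)
RTT 6: cwnd = 33 MSS (congestion avoidance, +1)
RTT 7: cwnd = 34 MSS (congestion avoidance, +1)
RTT 8: cwnd = 35 MSS (congestion avoidance, +1)

35


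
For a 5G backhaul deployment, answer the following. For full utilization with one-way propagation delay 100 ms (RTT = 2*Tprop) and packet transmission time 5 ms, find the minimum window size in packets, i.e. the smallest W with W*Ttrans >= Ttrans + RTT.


Given: Ttrans = 5 ms, RTT = 200 ms (= 2 * Tprop, Tprop = 100 ms)
Time until first ACK returns = Ttrans + RTT = 5 + 200 = 205 ms
Need W * Ttrans >= Ttrans + RTT  ->  W >= (Ttrans + RTT) / Ttrans
(Ttrans + RTT) / Ttrans = 205 / 5 = 41
W_min = ceil(41) = 41

41


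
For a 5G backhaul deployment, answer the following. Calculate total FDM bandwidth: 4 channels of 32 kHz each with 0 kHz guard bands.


Given: 4 channels, 32 kHz each, guard = 0 kHz
Channel bandwidth = 4 * 32 = 128 kHz
Guard bands = 3 gaps * 0 kHz = 0 kHz
Total = 128 + 0 = 128 kHz

128


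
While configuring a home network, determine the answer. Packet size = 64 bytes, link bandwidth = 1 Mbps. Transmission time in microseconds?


Given: packet = 64 bytes, bandwidth = 1 Mbps
Packet in bits = 64 * 8 = 512 bits
Bandwidth = 1 * 10^6 = 1000000 bps
Time = 512 / 1000000 seconds
Time in us = 512 * 10^6 / 1000000 = 512

512


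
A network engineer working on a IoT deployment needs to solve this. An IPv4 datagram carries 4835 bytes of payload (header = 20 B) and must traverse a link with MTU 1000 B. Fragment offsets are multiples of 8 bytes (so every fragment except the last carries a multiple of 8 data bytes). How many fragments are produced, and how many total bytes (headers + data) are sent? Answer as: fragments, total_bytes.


Max data per non-final fragment = floor((MTU - header)/8)*8 = floor((1000 - 20)/8)*8 = floor(980/8)*8 = 976 B
Final fragment needs no 8-byte alignment: it can carry up to MTU - header = 980 B
Non-final fragments needed = ceil((payload - 980) / 976) = ceil(3855/976) = ceil(3.9498) = 4
Number of fragments = 4 + 1 = 5
Fragment sizes (data): 4 * 976 B + 931 B (last, 931 <= 980 OK)
Total bytes sent = payload + n_frags * header = 4835 + 5*20 = 4835 + 100 = 4935 B

5, 4935


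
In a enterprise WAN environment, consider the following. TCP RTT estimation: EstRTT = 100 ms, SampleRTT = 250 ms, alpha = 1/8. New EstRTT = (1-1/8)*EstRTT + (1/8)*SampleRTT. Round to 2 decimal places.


Given: EstRTT = 100 ms, SampleRTT = 250 ms, alpha = 1/8
New EstRTT = (1 - alpha) * EstRTT + alpha * SampleRTT
(7/8) * 100 = 87.5
(1/8) * 250 = 31.25
New EstRTT = 87.5 + 31.25 = 118.75 ms -> 118.75 ms (2 dp)

118.75


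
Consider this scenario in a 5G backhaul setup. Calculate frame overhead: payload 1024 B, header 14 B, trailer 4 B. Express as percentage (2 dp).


Given: payload = 1024 B, header = 14 B, trailer = 4 B
Overhead bytes = header + trailer = 14 + 4 = 18
Total frame = payload + overhead = 1024 + 18 = 1042
Overhead % = 18 / 1042 * 100 = 1.7274% -> 1.73% (2 dp)

1.73


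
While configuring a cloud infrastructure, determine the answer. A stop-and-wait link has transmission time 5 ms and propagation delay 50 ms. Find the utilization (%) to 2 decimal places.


Given: Ttrans = 5 ms, Tprop = 50 ms
RTT = 2 * Tprop = 2 * 50 = 100 ms
U = Ttrans / (Ttrans + RTT)
U = 5 / (5 + 100)
U = 5 / 105 = 0.047619
U% = 4.76%

4.76


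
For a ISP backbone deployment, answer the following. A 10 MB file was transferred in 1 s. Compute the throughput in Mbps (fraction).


Given: file = 10 MB, time = 1 s
File in Mb = 10 * 8 = 80 Mb
Throughput = 80 / 1 Mbps
Throughput = 80 Mbps

80


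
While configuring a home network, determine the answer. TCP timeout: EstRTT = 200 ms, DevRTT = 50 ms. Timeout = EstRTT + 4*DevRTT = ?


Given: EstRTT = 200 ms, DevRTT = 50 ms
Timeout = EstRTT + 4 * DevRTT
4 * DevRTT = 4 * 50 = 200
Timeout = 200 + 200 = 400 ms

400


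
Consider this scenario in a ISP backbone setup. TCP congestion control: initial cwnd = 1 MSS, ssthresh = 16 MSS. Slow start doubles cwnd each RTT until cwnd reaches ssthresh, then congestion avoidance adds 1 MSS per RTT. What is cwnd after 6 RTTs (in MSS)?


RTT 0: cwnd = 1 MSS (initial)
RTT 1: cwnd = 2 MSS (slow start, doubled)
RTT 2: cwnd = 4 MSS (slow start, doubled)
RTT 3: cwnd = 8 MSS (slow start, doubled)
RTT 4: cwnd = 16 MSS (slow start, doubled)
RTT 5: cwnd = 17 MSS (congestion avoidance, +1)
RTT 6: cwnd = 18 MSS (congestion avoidance, +1)

18


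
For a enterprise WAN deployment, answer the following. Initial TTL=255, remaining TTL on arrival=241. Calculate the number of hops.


Given: initial TTL = 255, received TTL = 241
Hops = initial TTL - received TTL
Hops = 255 - 241 = 14

14


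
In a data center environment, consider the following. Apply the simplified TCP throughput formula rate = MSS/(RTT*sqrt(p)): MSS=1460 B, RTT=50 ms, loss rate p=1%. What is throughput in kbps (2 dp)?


Given: MSS = 1460 bytes, RTT = 50 ms, loss = 1%
RTT in seconds = 50 / 1000 = 0.05
Loss rate = 1% = 0.01
sqrt(loss) = sqrt(0.01) = 0.1
Throughput (bytes/s) = 1460 / (0.05 * 0.1) = 292000.0000
Throughput (kbps) = 292000.0000 * 8 / 1000 = 2336.000000 -> 2336.00 kbps (2 dp)

2336.00


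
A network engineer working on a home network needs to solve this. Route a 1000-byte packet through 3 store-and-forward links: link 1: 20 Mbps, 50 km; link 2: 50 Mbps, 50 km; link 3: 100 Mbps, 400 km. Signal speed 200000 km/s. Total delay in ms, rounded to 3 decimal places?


Packet = 1000 bytes = 8000 bits. Store-and-forward: sum (t_trans + t_prop) per link.
Link 1: t_trans = 8000/(20*10^6) s = 0.4000 ms; t_prop = 50/200000 s = 0.2500 ms; subtotal = 0.6500 ms
Link 2: t_trans = 8000/(50*10^6) s = 0.1600 ms; t_prop = 50/200000 s = 0.2500 ms; subtotal = 0.4100 ms
Link 3: t_trans = 8000/(100*10^6) s = 0.0800 ms; t_prop = 400/200000 s = 2.0000 ms; subtotal = 2.0800 ms
End-to-end = 0.6500 + 0.4100 + 2.0800 = 3.1400 ms -> 3.140 ms (3 dp)

3.140


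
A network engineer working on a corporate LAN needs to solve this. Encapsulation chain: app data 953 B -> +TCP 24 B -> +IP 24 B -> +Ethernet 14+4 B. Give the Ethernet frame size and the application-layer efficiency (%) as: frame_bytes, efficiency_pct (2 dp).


TCP segment = 953 + 24 = 977 B
IP packet = 977 + 24 = 1001 B
Ethernet frame = 1001 + 14 + 4 = 1019 B
Efficiency = app / frame = 953 / 1019 = 0.935231 = 93.5231% -> 93.52% (2 dp)

1019, 93.52


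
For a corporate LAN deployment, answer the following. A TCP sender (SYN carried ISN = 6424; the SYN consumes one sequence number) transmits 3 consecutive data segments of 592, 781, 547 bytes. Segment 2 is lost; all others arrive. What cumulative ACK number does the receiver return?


SYN uses sequence number 6424; first data byte = ISN + 1 = 6425.
Segment 1: SEQ = 6425, len = 592 B, covers [6425, 7016]
Segment 2: SEQ = 7017, len = 781 B, covers [7017, 7797] [LOST]
Segment 3: SEQ = 7798, len = 547 B, covers [7798, 8344]
In-order data received: bytes [6425, 7016] (segments 1..1).
Segment 2 missing -> gap begins at byte 7017; later segments buffered out of order.
Cumulative ACK = next expected in-order byte = 6425 + 592 = 7017

7017


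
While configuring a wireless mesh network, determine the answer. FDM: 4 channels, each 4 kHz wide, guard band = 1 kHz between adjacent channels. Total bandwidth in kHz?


Given: 4 channels, 4 kHz each, guard = 1 kHz
Channel bandwidth = 4 * 4 = 16 kHz
Guard bands = 3 gaps * 1 kHz = 3 kHz
Total = 16 + 3 = 19 kHz

19


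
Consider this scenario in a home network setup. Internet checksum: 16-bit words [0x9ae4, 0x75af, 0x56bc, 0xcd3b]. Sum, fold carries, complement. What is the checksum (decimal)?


Given words: [0x9ae4, 0x75af, 0x56bc, 0xcd3b]
Step 1: Sum all words
Raw sum = 39652 + 30127 + 22204 + 52539 = 144522
Step 2: Fold carry: (13450 + 2) = 13452
One's complement = ~13452 & 0xFFFF = 52083

52083


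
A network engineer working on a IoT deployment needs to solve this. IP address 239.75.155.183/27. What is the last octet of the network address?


Given: IP = 239.75.155.183, prefix = /27
Subnet mask = 255.255.255.224
Last octet of IP: 183
Last octet of mask: 224
Network last octet = 183 AND 224 = 160

160


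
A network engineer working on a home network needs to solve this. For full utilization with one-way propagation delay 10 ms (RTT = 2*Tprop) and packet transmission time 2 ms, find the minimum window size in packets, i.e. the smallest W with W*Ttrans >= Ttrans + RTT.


Given: Ttrans = 2 ms, RTT = 20 ms (= 2 * Tprop, Tprop = 10 ms)
Time until first ACK returns = Ttrans + RTT = 2 + 20 = 22 ms
Need W * Ttrans >= Ttrans + RTT  ->  W >= (Ttrans + RTT) / Ttrans
(Ttrans + RTT) / Ttrans = 22 / 2 = 11
W_min = ceil(11) = 11

11


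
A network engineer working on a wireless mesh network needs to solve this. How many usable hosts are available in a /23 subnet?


Given: subnet mask /23
Host bits = 32 - 23 = 9
Total addresses = 2^9 = 512
Usable hosts = 512 - 2 (network + broadcast) = 510

510


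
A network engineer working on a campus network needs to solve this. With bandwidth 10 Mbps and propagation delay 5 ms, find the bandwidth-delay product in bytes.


Given: bandwidth = 10 Mbps, delay = 5 ms
BDP in bits = 10 * 10^6 * 5 / 1000
BDP in bits = 50000
BDP in bytes = 50000 / 8 = 6250

6250


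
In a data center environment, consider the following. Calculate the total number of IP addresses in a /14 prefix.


Given: CIDR prefix /14
Host bits = 32 - 14 = 18
Total addresses = 2^18 = 262144

262144


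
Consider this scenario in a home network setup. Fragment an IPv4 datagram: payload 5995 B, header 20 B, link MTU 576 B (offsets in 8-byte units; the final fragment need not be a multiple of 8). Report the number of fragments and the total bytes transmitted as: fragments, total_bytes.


Max data per non-final fragment = floor((MTU - header)/8)*8 = floor((576 - 20)/8)*8 = floor(556/8)*8 = 552 B
Final fragment needs no 8-byte alignment: it can carry up to MTU - header = 556 B
Non-final fragments needed = ceil((payload - 556) / 552) = ceil(5439/552) = ceil(9.8533) = 10
Number of fragments = 10 + 1 = 11
Fragment sizes (data): 10 * 552 B + 475 B (last, 475 <= 556 OK)
Total bytes sent = payload + n_frags * header = 5995 + 11*20 = 5995 + 220 = 6215 B

11, 6215


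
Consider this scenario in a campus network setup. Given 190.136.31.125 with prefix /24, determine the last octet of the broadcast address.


Given: IP = 190.136.31.125, prefix = /24
Host bits = 32 - 24 = 8
Network last octet = 125 AND mask = 0
Host part size = 2^8 - 1 = 255
Broadcast last octet = 0 OR 255 = 255

255


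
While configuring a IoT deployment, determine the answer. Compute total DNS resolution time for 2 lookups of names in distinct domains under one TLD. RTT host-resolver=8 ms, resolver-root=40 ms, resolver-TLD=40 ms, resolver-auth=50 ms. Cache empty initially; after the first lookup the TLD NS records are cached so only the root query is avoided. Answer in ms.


Lookup 1 (cold cache): local + root + TLD + auth = 8 + 40 + 40 + 50 = 138 ms
Lookups 2..2 (TLD NS cached -> skip root; new domain -> still ask TLD and auth): local + TLD + auth = 8 + 40 + 50 = 98 ms each
Remaining 1 lookups: 1 * 98 = 98 ms
Total = 138 + 98 = 236 ms

236


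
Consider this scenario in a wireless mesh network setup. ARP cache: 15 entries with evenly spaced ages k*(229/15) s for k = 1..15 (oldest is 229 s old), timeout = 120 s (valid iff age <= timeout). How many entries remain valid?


Ages are k * 229/15 s for k = 1..15 (spacing = 15.2667 s).
Entry k is valid iff k * 229/15 <= 120 iff k <= 15 * 120 / 229 = 7.8603
n_valid = floor(7.8603) = 7
(n_stale = 15 - 7 = 8)

7


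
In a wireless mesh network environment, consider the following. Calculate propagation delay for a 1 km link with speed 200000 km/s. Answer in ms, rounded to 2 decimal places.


Given: distance = 1 km, speed = 200000 km/s
Delay = distance / speed = 1 / 200000 seconds
Delay in ms = 1 * 1000 / 200000
Delay = 0.0050 ms
Rounded to 2 dp = 0.01 ms

0.01


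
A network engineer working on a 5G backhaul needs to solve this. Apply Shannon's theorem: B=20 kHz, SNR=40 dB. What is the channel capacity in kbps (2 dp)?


Given: B = 20 kHz, SNR = 40 dB
SNR linear = 10^(40/10) = 10000
1 + SNR = 10001
log2(10001) = 13.2878566418
C = 20 * 1000 * 13.2878566418 = 265757.1328 bps
C = 265.757133 kbps -> 265.76 kbps (2 dp)

265.76


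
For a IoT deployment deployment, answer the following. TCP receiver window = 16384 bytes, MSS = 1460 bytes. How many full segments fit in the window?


Given: RWND = 16384 bytes, MSS = 1460 bytes
Full segments = floor(RWND / MSS)
Full segments = floor(16384 / 1460)
Full segments = floor(11.2219) = 11

11


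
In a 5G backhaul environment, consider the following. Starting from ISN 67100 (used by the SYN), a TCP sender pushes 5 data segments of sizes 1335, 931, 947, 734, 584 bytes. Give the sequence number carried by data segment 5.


The SYN occupies sequence number ISN = 67100, so the first data byte is ISN + 1 = 67101.
SEQ of data segment i = (ISN + 1) + sum of payload sizes of segments 1..i-1.
Segment 1: SEQ = 67101, payload = 1335 bytes
Segment 2: SEQ = 68436, payload = 931 bytes
Segment 3: SEQ = 69367, payload = 947 bytes
Segment 4: SEQ = 70314, payload = 734 bytes
Segment 5: SEQ = 71048, payload = 584 bytes
SEQ of segment 5 = 67101 + 1335 + 931 + 947 + 734 = 71048

71048
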